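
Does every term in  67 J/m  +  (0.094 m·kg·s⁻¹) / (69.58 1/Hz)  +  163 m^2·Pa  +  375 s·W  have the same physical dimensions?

No

Dimensions:
  67 J/m:  J·m⁻¹ = N·m·m⁻¹ = kg·m·s⁻²
  (0.094 m·kg·s⁻¹) / (69.58 1/Hz):  [kg·m·s⁻¹] / [s] = kg·m·s⁻²
  163 m^2·Pa:  Pa·m² = N·m⁻²·m² = kg·m·s⁻²
  375 s·W:  W·s = J·s⁻¹·s = kg·m²·s⁻²
The terms do not share a single dimension (kg·m²·s⁻² vs kg·m·s⁻²).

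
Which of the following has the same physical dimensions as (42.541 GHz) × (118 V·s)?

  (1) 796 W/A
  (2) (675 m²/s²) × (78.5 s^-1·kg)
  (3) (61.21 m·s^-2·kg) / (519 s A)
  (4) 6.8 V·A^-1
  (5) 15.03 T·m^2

Reference: [s⁻¹] · [kg·m²·s⁻²·A⁻¹] = kg·m²·s⁻³·A⁻¹.
Each option:
  (1) W·A⁻¹ = J·s⁻¹·A⁻¹ = kg·m²·s⁻³·A⁻¹  ← same
  (2) [m²·s⁻²] · [kg·s⁻¹] = kg·m²·s⁻³
  (3) [kg·m·s⁻²] / [s·A] = kg·m·s⁻³·A⁻¹
  (4) V·A⁻¹ = J·C⁻¹·A⁻¹ = kg·m²·s⁻³·A⁻²
  (5) T·m² = Wb·m⁻²·m² = kg·m²·s⁻²·A⁻¹
Only (1) matches kg·m²·s⁻³·A⁻¹.

(1)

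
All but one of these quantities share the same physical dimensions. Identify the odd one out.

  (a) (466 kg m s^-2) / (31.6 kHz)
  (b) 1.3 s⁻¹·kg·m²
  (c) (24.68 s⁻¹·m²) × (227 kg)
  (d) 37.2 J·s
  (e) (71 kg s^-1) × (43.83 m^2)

Expand each in SI base units:
  (a) [kg·m·s⁻²] / [s⁻¹] = kg·m·s⁻¹
  (b) kg·m²·s⁻¹
  (c) [m²·s⁻¹] · [kg] = kg·m²·s⁻¹
  (d) J·s = N·m·s = kg·m²·s⁻¹
  (e) [kg·s⁻¹] · [m²] = kg·m²·s⁻¹
All reduce to kg·m²·s⁻¹ except (a), which is kg·m·s⁻¹.

(a)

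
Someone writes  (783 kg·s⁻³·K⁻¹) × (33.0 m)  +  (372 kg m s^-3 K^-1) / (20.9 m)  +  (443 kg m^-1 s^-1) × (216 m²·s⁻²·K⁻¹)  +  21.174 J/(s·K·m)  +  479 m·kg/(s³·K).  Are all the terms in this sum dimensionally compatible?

No

Dimensions:
  (783 kg·s⁻³·K⁻¹) × (33.0 m):  [kg·s⁻³·K⁻¹] · [m] = kg·m·s⁻³·K⁻¹
  (372 kg m s^-3 K^-1) / (20.9 m):  [kg·m·s⁻³·K⁻¹] / [m] = kg·s⁻³·K⁻¹
  (443 kg m^-1 s^-1) × (216 m²·s⁻²·K⁻¹):  [kg·m⁻¹·s⁻¹] · [m²·s⁻²·K⁻¹] = kg·m·s⁻³·K⁻¹
  21.174 J/(s·K·m):  J·s⁻¹·m⁻¹·K⁻¹ = N·m·s⁻¹·m⁻¹·K⁻¹ = kg·m·s⁻³·K⁻¹
  479 m·kg/(s³·K):  kg·m·s⁻³·K⁻¹
The terms do not share a single dimension (kg·m·s⁻³·K⁻¹ vs kg·s⁻³·K⁻¹).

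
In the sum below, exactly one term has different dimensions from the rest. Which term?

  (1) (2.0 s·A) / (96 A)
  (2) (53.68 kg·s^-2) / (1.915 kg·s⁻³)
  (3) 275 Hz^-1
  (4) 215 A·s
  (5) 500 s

Reduce each to base SI dimensions:
  (1) [s·A] / [A] = s
  (2) [kg·s⁻²] / [kg·s⁻³] = s
  (3) Hz⁻¹ = (s⁻¹)⁻¹ = s
  (4) A·s = s·A
  (5) s
All reduce to s except (4), which is s·A.

(4)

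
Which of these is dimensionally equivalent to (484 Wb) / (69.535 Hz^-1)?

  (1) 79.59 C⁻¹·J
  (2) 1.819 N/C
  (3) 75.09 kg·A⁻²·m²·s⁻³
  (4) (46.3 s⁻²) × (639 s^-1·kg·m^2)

(1)

Reference: [kg·m²·s⁻²·A⁻¹] / [s] = kg·m²·s⁻³·A⁻¹.
Each option:
  (1) J·C⁻¹ = N·m·(s·A)⁻¹ = kg·m²·s⁻³·A⁻¹  ← same
  (2) N·C⁻¹ = kg·m·s⁻²·(s·A)⁻¹ = kg·m·s⁻³·A⁻¹
  (3) kg·m²·s⁻³·A⁻²
  (4) [s⁻²] · [kg·m²·s⁻¹] = kg·m²·s⁻³
Only (1) matches kg·m²·s⁻³·A⁻¹.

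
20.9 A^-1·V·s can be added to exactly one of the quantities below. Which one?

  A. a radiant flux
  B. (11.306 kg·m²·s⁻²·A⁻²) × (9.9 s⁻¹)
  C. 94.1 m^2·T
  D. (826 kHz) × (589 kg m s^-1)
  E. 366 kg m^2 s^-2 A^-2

Reference: V·s·A⁻¹ = J·C⁻¹·s·A⁻¹ = kg·m²·s⁻²·A⁻².
Each option:
  A. [radiant flux] = kg·m²·s⁻³
  B. [kg·m²·s⁻²·A⁻²] · [s⁻¹] = kg·m²·s⁻³·A⁻²
  C. T·m² = Wb·m⁻²·m² = kg·m²·s⁻²·A⁻¹
  D. [s⁻¹] · [kg·m·s⁻¹] = kg·m·s⁻²
  E. kg·m²·s⁻²·A⁻²  ← same
Only E. matches kg·m²·s⁻²·A⁻².

E.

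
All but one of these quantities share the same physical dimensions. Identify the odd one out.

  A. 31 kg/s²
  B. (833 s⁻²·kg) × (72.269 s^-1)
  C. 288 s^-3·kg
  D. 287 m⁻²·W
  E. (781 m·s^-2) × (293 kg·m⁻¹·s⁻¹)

A.

In SI base units:
  A. kg·s⁻²
  B. [kg·s⁻²] · [s⁻¹] = kg·s⁻³
  C. kg·s⁻³
  D. W·m⁻² = J·s⁻¹·m⁻² = kg·s⁻³
  E. [m·s⁻²] · [kg·m⁻¹·s⁻¹] = kg·s⁻³
All reduce to kg·s⁻³ except A., which is kg·s⁻².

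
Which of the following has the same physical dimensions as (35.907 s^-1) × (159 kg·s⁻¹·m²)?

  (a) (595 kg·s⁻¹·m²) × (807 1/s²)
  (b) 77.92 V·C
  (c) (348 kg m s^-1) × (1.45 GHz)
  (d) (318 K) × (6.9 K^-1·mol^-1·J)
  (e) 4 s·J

Reference: [s⁻¹] · [kg·m²·s⁻¹] = kg·m²·s⁻².
Each option:
  (a) [kg·m²·s⁻¹] · [s⁻²] = kg·m²·s⁻³
  (b) C·V = s·A·J·C⁻¹ = kg·m²·s⁻²  ← same
  (c) [kg·m·s⁻¹] · [s⁻¹] = kg·m·s⁻²
  (d) [K] · [kg·m²·s⁻²·K⁻¹·mol⁻¹] = kg·m²·s⁻²·mol⁻¹
  (e) J·s = N·m·s = kg·m²·s⁻¹
Only (b) matches kg·m²·s⁻².

(b)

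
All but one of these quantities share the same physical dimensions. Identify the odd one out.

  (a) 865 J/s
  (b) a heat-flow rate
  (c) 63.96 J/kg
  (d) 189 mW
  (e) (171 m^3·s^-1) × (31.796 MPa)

(c)

Reduce each to base SI dimensions:
  (a) J·s⁻¹ = N·m·s⁻¹ = kg·m²·s⁻³
  (b) [heat-flow rate] = kg·m²·s⁻³
  (c) J·kg⁻¹ = N·m·kg⁻¹ = m²·s⁻²
  (d) W = J·s⁻¹ = kg·m²·s⁻³
  (e) [m³·s⁻¹] · [kg·m⁻¹·s⁻²] = kg·m²·s⁻³
All reduce to kg·m²·s⁻³ except (c), which is m²·s⁻².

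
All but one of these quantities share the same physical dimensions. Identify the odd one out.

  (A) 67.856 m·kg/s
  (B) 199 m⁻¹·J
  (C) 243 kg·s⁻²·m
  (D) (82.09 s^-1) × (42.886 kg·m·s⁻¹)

In SI base units:
  (A) kg·m·s⁻¹
  (B) J·m⁻¹ = N·m·m⁻¹ = kg·m·s⁻²
  (C) kg·m·s⁻²
  (D) [s⁻¹] · [kg·m·s⁻¹] = kg·m·s⁻²
All reduce to kg·m·s⁻² except (A), which is kg·m·s⁻¹.

(A)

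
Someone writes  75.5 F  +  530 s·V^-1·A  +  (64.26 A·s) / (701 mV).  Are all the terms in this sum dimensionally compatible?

Work out the base dimensions of each:
  75.5 F:  F = C·V⁻¹ = kg⁻¹·m⁻²·s⁴·A²
  530 s·V^-1·A:  A·s·V⁻¹ = A·s·(J·C⁻¹)⁻¹ = kg⁻¹·m⁻²·s⁴·A²
  (64.26 A·s) / (701 mV):  [s·A] / [kg·m²·s⁻³·A⁻¹] = kg⁻¹·m⁻²·s⁴·A²
Every term reduces to kg⁻¹·m⁻²·s⁴·A².

Yes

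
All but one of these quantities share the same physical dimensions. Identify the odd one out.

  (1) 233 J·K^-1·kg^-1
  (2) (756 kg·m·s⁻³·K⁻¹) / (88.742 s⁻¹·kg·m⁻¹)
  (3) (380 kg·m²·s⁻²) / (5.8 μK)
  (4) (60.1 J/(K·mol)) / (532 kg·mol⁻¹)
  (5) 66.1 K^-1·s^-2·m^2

(3)

Dimensions:
  (1) J·kg⁻¹·K⁻¹ = N·m·kg⁻¹·K⁻¹ = m²·s⁻²·K⁻¹
  (2) [kg·m·s⁻³·K⁻¹] / [kg·m⁻¹·s⁻¹] = m²·s⁻²·K⁻¹
  (3) [kg·m²·s⁻²] / [K] = kg·m²·s⁻²·K⁻¹
  (4) [kg·m²·s⁻²·K⁻¹·mol⁻¹] / [kg·mol⁻¹] = m²·s⁻²·K⁻¹
  (5) m²·s⁻²·K⁻¹
All reduce to m²·s⁻²·K⁻¹ except (3), which is kg·m²·s⁻²·K⁻¹.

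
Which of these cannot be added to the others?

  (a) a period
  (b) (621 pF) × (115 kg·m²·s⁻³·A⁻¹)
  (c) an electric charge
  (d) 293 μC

(a)

Work out the base dimensions of each:
  (a) [period] = s
  (b) [kg⁻¹·m⁻²·s⁴·A²] · [kg·m²·s⁻³·A⁻¹] = s·A
  (c) [electric charge] = s·A
  (d) C = s·A
All reduce to s·A except (a), which is s.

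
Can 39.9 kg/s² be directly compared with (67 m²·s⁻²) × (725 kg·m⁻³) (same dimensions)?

No

Work out the base dimensions of each:
  39.9 kg/s²:  kg·s⁻²
  (67 m²·s⁻²) × (725 kg·m⁻³):  [m²·s⁻²] · [kg·m⁻³] = kg·m⁻¹·s⁻²
kg·s⁻² ≠ kg·m⁻¹·s⁻², so they cannot be added.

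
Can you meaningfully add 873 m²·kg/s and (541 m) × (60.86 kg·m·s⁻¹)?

Yes

Work out the base dimensions of each:
  873 m²·kg/s:  kg·m²·s⁻¹
  (541 m) × (60.86 kg·m·s⁻¹):  [m] · [kg·m·s⁻¹] = kg·m²·s⁻¹
Both are kg·m²·s⁻¹, so they have the same dimensions and can be added.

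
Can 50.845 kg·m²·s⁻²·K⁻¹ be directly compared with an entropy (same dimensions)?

Yes

Reduce each to base SI dimensions:
  50.845 kg·m²·s⁻²·K⁻¹:  kg·m²·s⁻²·K⁻¹
  an entropy:  [entropy] = kg·m²·s⁻²·K⁻¹
Both are kg·m²·s⁻²·K⁻¹, so they have the same dimensions and can be added.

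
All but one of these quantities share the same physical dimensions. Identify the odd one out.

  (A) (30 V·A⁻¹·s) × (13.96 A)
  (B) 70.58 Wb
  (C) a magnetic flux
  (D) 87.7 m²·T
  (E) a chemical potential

In SI base units:
  (A) [kg·m²·s⁻²·A⁻²] · [A] = kg·m²·s⁻²·A⁻¹
  (B) Wb = V·s = kg·m²·s⁻²·A⁻¹
  (C) [magnetic flux] = kg·m²·s⁻²·A⁻¹
  (D) T·m² = Wb·m⁻²·m² = kg·m²·s⁻²·A⁻¹
  (E) [chemical potential] = kg·m²·s⁻²·mol⁻¹
All reduce to kg·m²·s⁻²·A⁻¹ except (E), which is kg·m²·s⁻²·mol⁻¹.

(E)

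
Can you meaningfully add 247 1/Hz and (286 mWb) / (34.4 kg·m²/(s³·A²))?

In SI base units:
  247 1/Hz:  Hz⁻¹ = (s⁻¹)⁻¹ = s
  (286 mWb) / (34.4 kg·m²/(s³·A²)):  [kg·m²·s⁻²·A⁻¹] / [kg·m²·s⁻³·A⁻²] = s·A
s ≠ s·A, so they cannot be added.

No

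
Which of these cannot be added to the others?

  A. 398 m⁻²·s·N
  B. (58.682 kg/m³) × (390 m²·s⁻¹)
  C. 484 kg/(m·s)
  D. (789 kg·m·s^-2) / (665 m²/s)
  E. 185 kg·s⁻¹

Dimensions:
  A. N·s·m⁻² = kg·m·s⁻²·s·m⁻² = kg·m⁻¹·s⁻¹
  B. [kg·m⁻³] · [m²·s⁻¹] = kg·m⁻¹·s⁻¹
  C. kg·m⁻¹·s⁻¹
  D. [kg·m·s⁻²] / [m²·s⁻¹] = kg·m⁻¹·s⁻¹
  E. kg·s⁻¹
All reduce to kg·m⁻¹·s⁻¹ except E., which is kg·s⁻¹.

E.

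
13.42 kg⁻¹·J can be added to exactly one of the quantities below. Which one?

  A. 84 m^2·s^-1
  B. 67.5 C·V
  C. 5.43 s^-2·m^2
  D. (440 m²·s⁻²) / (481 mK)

C.

Reference: J·kg⁻¹ = N·m·kg⁻¹ = m²·s⁻².
Each option:
  A. m²·s⁻¹
  B. C·V = s·A·J·C⁻¹ = kg·m²·s⁻²
  C. m²·s⁻²  ← same
  D. [m²·s⁻²] / [K] = m²·s⁻²·K⁻¹
Only C. matches m²·s⁻².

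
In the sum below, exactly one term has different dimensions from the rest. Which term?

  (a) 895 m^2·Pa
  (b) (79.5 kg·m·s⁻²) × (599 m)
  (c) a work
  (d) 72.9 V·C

Work out the base dimensions of each:
  (a) Pa·m² = N·m⁻²·m² = kg·m·s⁻²
  (b) [kg·m·s⁻²] · [m] = kg·m²·s⁻²
  (c) [work] = kg·m²·s⁻²
  (d) C·V = s·A·J·C⁻¹ = kg·m²·s⁻²
All reduce to kg·m²·s⁻² except (a), which is kg·m·s⁻².

(a)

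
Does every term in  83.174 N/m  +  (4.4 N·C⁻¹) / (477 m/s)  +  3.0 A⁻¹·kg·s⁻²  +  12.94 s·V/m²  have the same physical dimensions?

Dimensions:
  83.174 N/m:  N·m⁻¹ = kg·m·s⁻²·m⁻¹ = kg·s⁻²
  (4.4 N·C⁻¹) / (477 m/s):  [kg·m·s⁻³·A⁻¹] / [m·s⁻¹] = kg·s⁻²·A⁻¹
  3.0 A⁻¹·kg·s⁻²:  kg·s⁻²·A⁻¹
  12.94 s·V/m²:  V·s·m⁻² = J·C⁻¹·s·m⁻² = kg·s⁻²·A⁻¹
The terms do not share a single dimension (kg·s⁻² vs kg·s⁻²·A⁻¹).

No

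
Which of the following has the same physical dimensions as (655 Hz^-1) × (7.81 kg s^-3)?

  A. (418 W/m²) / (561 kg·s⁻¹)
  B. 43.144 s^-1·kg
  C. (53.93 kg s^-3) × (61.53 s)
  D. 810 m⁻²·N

C.

Reference: [s] · [kg·s⁻³] = kg·s⁻².
Each option:
  A. [kg·s⁻³] / [kg·s⁻¹] = s⁻²
  B. kg·s⁻¹
  C. [kg·s⁻³] · [s] = kg·s⁻²  ← same
  D. N·m⁻² = kg·m·s⁻²·m⁻² = kg·m⁻¹·s⁻²
Only C. matches kg·s⁻².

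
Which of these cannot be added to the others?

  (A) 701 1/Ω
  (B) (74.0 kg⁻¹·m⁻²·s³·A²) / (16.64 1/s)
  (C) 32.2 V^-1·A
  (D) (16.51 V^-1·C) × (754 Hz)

(B)

Reduce each to base SI dimensions:
  (A) Ω⁻¹ = (V·A⁻¹)⁻¹ = kg⁻¹·m⁻²·s³·A²
  (B) [kg⁻¹·m⁻²·s³·A²] / [s⁻¹] = kg⁻¹·m⁻²·s⁴·A²
  (C) A·V⁻¹ = A·(J·C⁻¹)⁻¹ = kg⁻¹·m⁻²·s³·A²
  (D) [kg⁻¹·m⁻²·s⁴·A²] · [s⁻¹] = kg⁻¹·m⁻²·s³·A²
All reduce to kg⁻¹·m⁻²·s³·A² except (B), which is kg⁻¹·m⁻²·s⁴·A².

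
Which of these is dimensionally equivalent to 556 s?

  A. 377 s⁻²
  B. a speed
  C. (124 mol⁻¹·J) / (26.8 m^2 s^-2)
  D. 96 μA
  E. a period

E.

Reference: s.
Each option:
  A. s⁻²
  B. [speed] = m·s⁻¹
  C. [kg·m²·s⁻²·mol⁻¹] / [m²·s⁻²] = kg·mol⁻¹
  D. A
  E. [period] = s  ← same
Only E. matches s.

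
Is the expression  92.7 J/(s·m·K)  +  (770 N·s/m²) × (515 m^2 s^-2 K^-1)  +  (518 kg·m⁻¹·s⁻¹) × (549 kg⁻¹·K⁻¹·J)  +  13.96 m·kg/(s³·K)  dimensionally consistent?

Yes

Reduce each to base SI dimensions:
  92.7 J/(s·m·K):  J·s⁻¹·m⁻¹·K⁻¹ = N·m·s⁻¹·m⁻¹·K⁻¹ = kg·m·s⁻³·K⁻¹
  (770 N·s/m²) × (515 m^2 s^-2 K^-1):  [kg·m⁻¹·s⁻¹] · [m²·s⁻²·K⁻¹] = kg·m·s⁻³·K⁻¹
  (518 kg·m⁻¹·s⁻¹) × (549 kg⁻¹·K⁻¹·J):  [kg·m⁻¹·s⁻¹] · [m²·s⁻²·K⁻¹] = kg·m·s⁻³·K⁻¹
  13.96 m·kg/(s³·K):  kg·m·s⁻³·K⁻¹
Every term reduces to kg·m·s⁻³·K⁻¹.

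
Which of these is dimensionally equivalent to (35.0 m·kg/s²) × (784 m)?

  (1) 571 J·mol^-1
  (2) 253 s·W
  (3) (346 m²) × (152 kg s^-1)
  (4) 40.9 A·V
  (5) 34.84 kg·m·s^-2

Reference: [kg·m·s⁻²] · [m] = kg·m²·s⁻².
Each option:
  (1) J·mol⁻¹ = N·m·mol⁻¹ = kg·m²·s⁻²·mol⁻¹
  (2) W·s = J·s⁻¹·s = kg·m²·s⁻²  ← same
  (3) [m²] · [kg·s⁻¹] = kg·m²·s⁻¹
  (4) V·A = J·C⁻¹·A = kg·m²·s⁻³
  (5) kg·m·s⁻²
Only (2) matches kg·m²·s⁻².

(2)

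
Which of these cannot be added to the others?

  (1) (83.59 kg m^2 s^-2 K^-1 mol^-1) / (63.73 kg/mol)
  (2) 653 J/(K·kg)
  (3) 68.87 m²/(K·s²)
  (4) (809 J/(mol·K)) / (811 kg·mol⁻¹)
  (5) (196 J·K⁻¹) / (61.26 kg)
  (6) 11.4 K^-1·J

Reduce each to base SI dimensions:
  (1) [kg·m²·s⁻²·K⁻¹·mol⁻¹] / [kg·mol⁻¹] = m²·s⁻²·K⁻¹
  (2) J·kg⁻¹·K⁻¹ = N·m·kg⁻¹·K⁻¹ = m²·s⁻²·K⁻¹
  (3) m²·s⁻²·K⁻¹
  (4) [kg·m²·s⁻²·K⁻¹·mol⁻¹] / [kg·mol⁻¹] = m²·s⁻²·K⁻¹
  (5) [kg·m²·s⁻²·K⁻¹] / [kg] = m²·s⁻²·K⁻¹
  (6) J·K⁻¹ = N·m·K⁻¹ = kg·m²·s⁻²·K⁻¹
All reduce to m²·s⁻²·K⁻¹ except (6), which is kg·m²·s⁻²·K⁻¹.

(6)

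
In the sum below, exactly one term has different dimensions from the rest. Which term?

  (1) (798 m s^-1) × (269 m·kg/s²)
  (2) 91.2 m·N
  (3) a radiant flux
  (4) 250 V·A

Expand each in SI base units:
  (1) [m·s⁻¹] · [kg·m·s⁻²] = kg·m²·s⁻³
  (2) N·m = kg·m·s⁻²·m = kg·m²·s⁻²
  (3) [radiant flux] = kg·m²·s⁻³
  (4) V·A = J·C⁻¹·A = kg·m²·s⁻³
All reduce to kg·m²·s⁻³ except (2), which is kg·m²·s⁻².

(2)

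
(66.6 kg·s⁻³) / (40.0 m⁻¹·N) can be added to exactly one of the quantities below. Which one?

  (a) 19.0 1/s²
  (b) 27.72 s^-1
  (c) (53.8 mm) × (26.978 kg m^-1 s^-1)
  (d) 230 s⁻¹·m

Reference: [kg·s⁻³] / [kg·s⁻²] = s⁻¹.
Each option:
  (a) s⁻²
  (b) s⁻¹  ← same
  (c) [m] · [kg·m⁻¹·s⁻¹] = kg·s⁻¹
  (d) m·s⁻¹
Only (b) matches s⁻¹.

(b)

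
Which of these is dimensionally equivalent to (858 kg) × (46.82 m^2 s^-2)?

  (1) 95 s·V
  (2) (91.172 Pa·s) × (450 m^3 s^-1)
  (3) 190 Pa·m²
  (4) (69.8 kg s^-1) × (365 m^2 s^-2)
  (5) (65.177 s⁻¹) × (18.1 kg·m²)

Reference: [kg] · [m²·s⁻²] = kg·m²·s⁻².
Each option:
  (1) V·s = J·C⁻¹·s = kg·m²·s⁻²·A⁻¹
  (2) [kg·m⁻¹·s⁻¹] · [m³·s⁻¹] = kg·m²·s⁻²  ← same
  (3) Pa·m² = N·m⁻²·m² = kg·m·s⁻²
  (4) [kg·s⁻¹] · [m²·s⁻²] = kg·m²·s⁻³
  (5) [s⁻¹] · [kg·m²] = kg·m²·s⁻¹
Only (2) matches kg·m²·s⁻².

(2)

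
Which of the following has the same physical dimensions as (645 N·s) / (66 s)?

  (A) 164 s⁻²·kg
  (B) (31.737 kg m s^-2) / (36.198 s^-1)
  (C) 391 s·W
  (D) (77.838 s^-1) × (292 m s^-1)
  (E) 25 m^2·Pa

(E)

Reference: [kg·m·s⁻¹] / [s] = kg·m·s⁻².
Each option:
  (A) kg·s⁻²
  (B) [kg·m·s⁻²] / [s⁻¹] = kg·m·s⁻¹
  (C) W·s = J·s⁻¹·s = kg·m²·s⁻²
  (D) [s⁻¹] · [m·s⁻¹] = m·s⁻²
  (E) Pa·m² = N·m⁻²·m² = kg·m·s⁻²  ← same
Only (E) matches kg·m·s⁻².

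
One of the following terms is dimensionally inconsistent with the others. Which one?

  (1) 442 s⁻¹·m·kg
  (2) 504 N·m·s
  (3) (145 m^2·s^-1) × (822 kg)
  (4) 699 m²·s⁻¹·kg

Reduce each to base SI dimensions:
  (1) kg·m·s⁻¹
  (2) N·m·s = kg·m·s⁻²·m·s = kg·m²·s⁻¹
  (3) [m²·s⁻¹] · [kg] = kg·m²·s⁻¹
  (4) kg·m²·s⁻¹
All reduce to kg·m²·s⁻¹ except (1), which is kg·m·s⁻¹.

(1)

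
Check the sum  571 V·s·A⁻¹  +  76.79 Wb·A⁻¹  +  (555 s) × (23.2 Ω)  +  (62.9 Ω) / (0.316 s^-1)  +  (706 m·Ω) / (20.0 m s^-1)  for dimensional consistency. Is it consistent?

Yes

Expand each in SI base units:
  571 V·s·A⁻¹:  V·s·A⁻¹ = J·C⁻¹·s·A⁻¹ = kg·m²·s⁻²·A⁻²
  76.79 Wb·A⁻¹:  Wb·A⁻¹ = V·s·A⁻¹ = kg·m²·s⁻²·A⁻²
  (555 s) × (23.2 Ω):  [s] · [kg·m²·s⁻³·A⁻²] = kg·m²·s⁻²·A⁻²
  (62.9 Ω) / (0.316 s^-1):  [kg·m²·s⁻³·A⁻²] / [s⁻¹] = kg·m²·s⁻²·A⁻²
  (706 m·Ω) / (20.0 m s^-1):  [kg·m³·s⁻³·A⁻²] / [m·s⁻¹] = kg·m²·s⁻²·A⁻²
Every term reduces to kg·m²·s⁻²·A⁻².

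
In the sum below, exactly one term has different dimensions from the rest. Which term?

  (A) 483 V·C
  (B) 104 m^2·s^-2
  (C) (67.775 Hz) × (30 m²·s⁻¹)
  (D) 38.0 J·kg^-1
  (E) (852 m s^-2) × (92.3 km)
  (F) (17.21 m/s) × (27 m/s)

Reduce each to base SI dimensions:
  (A) C·V = s·A·J·C⁻¹ = kg·m²·s⁻²
  (B) m²·s⁻²
  (C) [s⁻¹] · [m²·s⁻¹] = m²·s⁻²
  (D) J·kg⁻¹ = N·m·kg⁻¹ = m²·s⁻²
  (E) [m·s⁻²] · [m] = m²·s⁻²
  (F) [m·s⁻¹] · [m·s⁻¹] = m²·s⁻²
All reduce to m²·s⁻² except (A), which is kg·m²·s⁻².

(A)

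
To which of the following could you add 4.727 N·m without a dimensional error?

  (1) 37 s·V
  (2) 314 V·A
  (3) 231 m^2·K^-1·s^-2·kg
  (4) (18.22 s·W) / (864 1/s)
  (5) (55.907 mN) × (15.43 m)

Reference: N·m = kg·m·s⁻²·m = kg·m²·s⁻².
Each option:
  (1) V·s = J·C⁻¹·s = kg·m²·s⁻²·A⁻¹
  (2) V·A = J·C⁻¹·A = kg·m²·s⁻³
  (3) kg·m²·s⁻²·K⁻¹
  (4) [kg·m²·s⁻²] / [s⁻¹] = kg·m²·s⁻¹
  (5) [kg·m·s⁻²] · [m] = kg·m²·s⁻²  ← same
Only (5) matches kg·m²·s⁻².

(5)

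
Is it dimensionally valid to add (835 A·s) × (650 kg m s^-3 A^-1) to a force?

Dimensions:
  (835 A·s) × (650 kg m s^-3 A^-1):  [s·A] · [kg·m·s⁻³·A⁻¹] = kg·m·s⁻²
  a force:  [force] = kg·m·s⁻²
Both are kg·m·s⁻², so they have the same dimensions and can be added.

Yes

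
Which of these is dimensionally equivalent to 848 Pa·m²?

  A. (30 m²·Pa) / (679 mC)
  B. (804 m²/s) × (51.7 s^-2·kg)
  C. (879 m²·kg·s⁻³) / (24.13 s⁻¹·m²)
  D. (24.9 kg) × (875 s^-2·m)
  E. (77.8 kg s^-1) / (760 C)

D.

Reference: Pa·m² = N·m⁻²·m² = kg·m·s⁻².
Each option:
  A. [kg·m·s⁻²] / [s·A] = kg·m·s⁻³·A⁻¹
  B. [m²·s⁻¹] · [kg·s⁻²] = kg·m²·s⁻³
  C. [kg·m²·s⁻³] / [m²·s⁻¹] = kg·s⁻²
  D. [kg] · [m·s⁻²] = kg·m·s⁻²  ← same
  E. [kg·s⁻¹] / [s·A] = kg·s⁻²·A⁻¹
Only D. matches kg·m·s⁻².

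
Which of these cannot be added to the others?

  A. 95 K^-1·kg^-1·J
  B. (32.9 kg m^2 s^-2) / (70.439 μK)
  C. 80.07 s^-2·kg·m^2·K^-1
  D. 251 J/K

Dimensions:
  A. J·kg⁻¹·K⁻¹ = N·m·kg⁻¹·K⁻¹ = m²·s⁻²·K⁻¹
  B. [kg·m²·s⁻²] / [K] = kg·m²·s⁻²·K⁻¹
  C. kg·m²·s⁻²·K⁻¹
  D. J·K⁻¹ = N·m·K⁻¹ = kg·m²·s⁻²·K⁻¹
All reduce to kg·m²·s⁻²·K⁻¹ except A., which is m²·s⁻²·K⁻¹.

A.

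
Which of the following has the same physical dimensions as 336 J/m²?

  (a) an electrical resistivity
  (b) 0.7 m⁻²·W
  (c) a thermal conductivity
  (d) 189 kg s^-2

(d)

Reference: J·m⁻² = N·m·m⁻² = kg·s⁻².
Each option:
  (a) [electrical resistivity] = kg·m³·s⁻³·A⁻²
  (b) W·m⁻² = J·s⁻¹·m⁻² = kg·s⁻³
  (c) [thermal conductivity] = kg·m·s⁻³·K⁻¹
  (d) kg·s⁻²  ← same
Only (d) matches kg·s⁻².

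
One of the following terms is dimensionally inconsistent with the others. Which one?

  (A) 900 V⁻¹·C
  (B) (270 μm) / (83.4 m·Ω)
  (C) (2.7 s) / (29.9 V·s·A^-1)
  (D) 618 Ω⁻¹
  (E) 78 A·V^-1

Dimensions:
  (A) C·V⁻¹ = s·A·(J·C⁻¹)⁻¹ = kg⁻¹·m⁻²·s⁴·A²
  (B) [m] / [kg·m³·s⁻³·A⁻²] = kg⁻¹·m⁻²·s³·A²
  (C) [s] / [kg·m²·s⁻²·A⁻²] = kg⁻¹·m⁻²·s³·A²
  (D) Ω⁻¹ = (V·A⁻¹)⁻¹ = kg⁻¹·m⁻²·s³·A²
  (E) A·V⁻¹ = A·(J·C⁻¹)⁻¹ = kg⁻¹·m⁻²·s³·A²
All reduce to kg⁻¹·m⁻²·s³·A² except (A), which is kg⁻¹·m⁻²·s⁴·A².

(A)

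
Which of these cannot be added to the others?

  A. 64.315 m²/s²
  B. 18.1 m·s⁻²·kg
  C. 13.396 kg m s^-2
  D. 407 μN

A.

Work out the base dimensions of each:
  A. m²·s⁻²
  B. kg·m·s⁻²
  C. kg·m·s⁻²
  D. N = kg·m·s⁻²
All reduce to kg·m·s⁻² except A., which is m²·s⁻².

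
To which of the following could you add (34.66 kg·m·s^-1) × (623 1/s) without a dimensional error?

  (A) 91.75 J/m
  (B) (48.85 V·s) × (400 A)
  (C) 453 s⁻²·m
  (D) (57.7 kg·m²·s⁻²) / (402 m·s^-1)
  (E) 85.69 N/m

(A)

Reference: [kg·m·s⁻¹] · [s⁻¹] = kg·m·s⁻².
Each option:
  (A) J·m⁻¹ = N·m·m⁻¹ = kg·m·s⁻²  ← same
  (B) [kg·m²·s⁻²·A⁻¹] · [A] = kg·m²·s⁻²
  (C) m·s⁻²
  (D) [kg·m²·s⁻²] / [m·s⁻¹] = kg·m·s⁻¹
  (E) N·m⁻¹ = kg·m·s⁻²·m⁻¹ = kg·s⁻²
Only (A) matches kg·m·s⁻².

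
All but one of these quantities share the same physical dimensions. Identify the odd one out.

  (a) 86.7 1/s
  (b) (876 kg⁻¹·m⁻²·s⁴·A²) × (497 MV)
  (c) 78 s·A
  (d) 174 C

Expand each in SI base units:
  (a) s⁻¹
  (b) [kg⁻¹·m⁻²·s⁴·A²] · [kg·m²·s⁻³·A⁻¹] = s·A
  (c) s·A
  (d) C = s·A
All reduce to s·A except (a), which is s⁻¹.

(a)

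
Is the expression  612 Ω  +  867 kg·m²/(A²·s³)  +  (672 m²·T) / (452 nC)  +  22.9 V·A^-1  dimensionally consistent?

Expand each in SI base units:
  612 Ω:  Ω = V·A⁻¹ = kg·m²·s⁻³·A⁻²
  867 kg·m²/(A²·s³):  kg·m²·s⁻³·A⁻²
  (672 m²·T) / (452 nC):  [kg·m²·s⁻²·A⁻¹] / [s·A] = kg·m²·s⁻³·A⁻²
  22.9 V·A^-1:  V·A⁻¹ = J·C⁻¹·A⁻¹ = kg·m²·s⁻³·A⁻²
Every term reduces to kg·m²·s⁻³·A⁻².

Yes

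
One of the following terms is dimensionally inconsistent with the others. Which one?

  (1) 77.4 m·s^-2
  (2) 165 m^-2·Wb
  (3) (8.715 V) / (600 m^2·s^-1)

(1)

Reduce each to base SI dimensions:
  (1) m·s⁻²
  (2) Wb·m⁻² = V·s·m⁻² = kg·s⁻²·A⁻¹
  (3) [kg·m²·s⁻³·A⁻¹] / [m²·s⁻¹] = kg·s⁻²·A⁻¹
All reduce to kg·s⁻²·A⁻¹ except (1), which is m·s⁻².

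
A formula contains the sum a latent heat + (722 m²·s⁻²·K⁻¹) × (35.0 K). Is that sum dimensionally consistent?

Dimensions:
  a latent heat:  [latent heat] = m²·s⁻²
  (722 m²·s⁻²·K⁻¹) × (35.0 K):  [m²·s⁻²·K⁻¹] · [K] = m²·s⁻²
Both are m²·s⁻², so they have the same dimensions and can be added.

Yes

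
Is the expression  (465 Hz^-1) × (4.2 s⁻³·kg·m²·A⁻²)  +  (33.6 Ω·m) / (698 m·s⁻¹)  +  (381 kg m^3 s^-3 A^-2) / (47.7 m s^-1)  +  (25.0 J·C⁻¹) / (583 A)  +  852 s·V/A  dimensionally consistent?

Dimensions:
  (465 Hz^-1) × (4.2 s⁻³·kg·m²·A⁻²):  [s] · [kg·m²·s⁻³·A⁻²] = kg·m²·s⁻²·A⁻²
  (33.6 Ω·m) / (698 m·s⁻¹):  [kg·m³·s⁻³·A⁻²] / [m·s⁻¹] = kg·m²·s⁻²·A⁻²
  (381 kg m^3 s^-3 A^-2) / (47.7 m s^-1):  [kg·m³·s⁻³·A⁻²] / [m·s⁻¹] = kg·m²·s⁻²·A⁻²
  (25.0 J·C⁻¹) / (583 A):  [kg·m²·s⁻³·A⁻¹] / [A] = kg·m²·s⁻³·A⁻²
  852 s·V/A:  V·s·A⁻¹ = J·C⁻¹·s·A⁻¹ = kg·m²·s⁻²·A⁻²
The terms do not share a single dimension (kg·m²·s⁻²·A⁻² vs kg·m²·s⁻³·A⁻²).

No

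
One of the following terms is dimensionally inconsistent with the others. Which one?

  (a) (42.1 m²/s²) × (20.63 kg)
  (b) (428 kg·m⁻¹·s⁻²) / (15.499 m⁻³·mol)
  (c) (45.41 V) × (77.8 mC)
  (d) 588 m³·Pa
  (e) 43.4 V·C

Dimensions:
  (a) [m²·s⁻²] · [kg] = kg·m²·s⁻²
  (b) [kg·m⁻¹·s⁻²] / [m⁻³·mol] = kg·m²·s⁻²·mol⁻¹
  (c) [kg·m²·s⁻³·A⁻¹] · [s·A] = kg·m²·s⁻²
  (d) Pa·m³ = N·m⁻²·m³ = kg·m²·s⁻²
  (e) C·V = s·A·J·C⁻¹ = kg·m²·s⁻²
All reduce to kg·m²·s⁻² except (b), which is kg·m²·s⁻²·mol⁻¹.

(b)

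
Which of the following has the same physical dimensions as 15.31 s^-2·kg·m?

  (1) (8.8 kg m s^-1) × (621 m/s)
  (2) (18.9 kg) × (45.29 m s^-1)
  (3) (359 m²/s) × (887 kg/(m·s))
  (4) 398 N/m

(3)

Reference: kg·m·s⁻².
Each option:
  (1) [kg·m·s⁻¹] · [m·s⁻¹] = kg·m²·s⁻²
  (2) [kg] · [m·s⁻¹] = kg·m·s⁻¹
  (3) [m²·s⁻¹] · [kg·m⁻¹·s⁻¹] = kg·m·s⁻²  ← same
  (4) N·m⁻¹ = kg·m·s⁻²·m⁻¹ = kg·s⁻²
Only (3) matches kg·m·s⁻².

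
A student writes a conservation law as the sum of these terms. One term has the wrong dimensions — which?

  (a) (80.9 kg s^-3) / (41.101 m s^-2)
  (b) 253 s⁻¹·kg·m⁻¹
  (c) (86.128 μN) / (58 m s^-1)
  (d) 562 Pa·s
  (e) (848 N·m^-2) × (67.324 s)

(c)

Expand each in SI base units:
  (a) [kg·s⁻³] / [m·s⁻²] = kg·m⁻¹·s⁻¹
  (b) kg·m⁻¹·s⁻¹
  (c) [kg·m·s⁻²] / [m·s⁻¹] = kg·s⁻¹
  (d) Pa·s = N·m⁻²·s = kg·m⁻¹·s⁻¹
  (e) [kg·m⁻¹·s⁻²] · [s] = kg·m⁻¹·s⁻¹
All reduce to kg·m⁻¹·s⁻¹ except (c), which is kg·s⁻¹.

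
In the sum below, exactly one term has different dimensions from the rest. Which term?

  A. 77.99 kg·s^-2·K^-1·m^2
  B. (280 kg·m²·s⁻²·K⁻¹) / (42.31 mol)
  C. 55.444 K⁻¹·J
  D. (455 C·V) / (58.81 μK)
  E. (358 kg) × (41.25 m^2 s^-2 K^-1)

Dimensions:
  A. kg·m²·s⁻²·K⁻¹
  B. [kg·m²·s⁻²·K⁻¹] / [mol] = kg·m²·s⁻²·K⁻¹·mol⁻¹
  C. J·K⁻¹ = N·m·K⁻¹ = kg·m²·s⁻²·K⁻¹
  D. [kg·m²·s⁻²] / [K] = kg·m²·s⁻²·K⁻¹
  E. [kg] · [m²·s⁻²·K⁻¹] = kg·m²·s⁻²·K⁻¹
All reduce to kg·m²·s⁻²·K⁻¹ except B., which is kg·m²·s⁻²·K⁻¹·mol⁻¹.

B.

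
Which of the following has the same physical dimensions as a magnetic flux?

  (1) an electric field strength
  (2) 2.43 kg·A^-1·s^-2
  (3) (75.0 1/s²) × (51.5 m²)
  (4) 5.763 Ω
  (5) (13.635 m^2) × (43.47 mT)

Reference: [magnetic flux] = kg·m²·s⁻²·A⁻¹.
Each option:
  (1) [electric field strength] = kg·m·s⁻³·A⁻¹
  (2) kg·s⁻²·A⁻¹
  (3) [s⁻²] · [m²] = m²·s⁻²
  (4) Ω = V·A⁻¹ = kg·m²·s⁻³·A⁻²
  (5) [m²] · [kg·s⁻²·A⁻¹] = kg·m²·s⁻²·A⁻¹  ← same
Only (5) matches kg·m²·s⁻²·A⁻¹.

(5)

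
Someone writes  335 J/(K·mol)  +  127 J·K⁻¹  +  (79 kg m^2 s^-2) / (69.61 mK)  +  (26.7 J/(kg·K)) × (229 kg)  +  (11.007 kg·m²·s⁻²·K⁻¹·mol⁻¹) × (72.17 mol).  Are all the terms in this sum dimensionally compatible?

No

In SI base units:
  335 J/(K·mol):  J·mol⁻¹·K⁻¹ = N·m·mol⁻¹·K⁻¹ = kg·m²·s⁻²·K⁻¹·mol⁻¹
  127 J·K⁻¹:  J·K⁻¹ = N·m·K⁻¹ = kg·m²·s⁻²·K⁻¹
  (79 kg m^2 s^-2) / (69.61 mK):  [kg·m²·s⁻²] / [K] = kg·m²·s⁻²·K⁻¹
  (26.7 J/(kg·K)) × (229 kg):  [m²·s⁻²·K⁻¹] · [kg] = kg·m²·s⁻²·K⁻¹
  (11.007 kg·m²·s⁻²·K⁻¹·mol⁻¹) × (72.17 mol):  [kg·m²·s⁻²·K⁻¹·mol⁻¹] · [mol] = kg·m²·s⁻²·K⁻¹
The terms do not share a single dimension (kg·m²·s⁻²·K⁻¹ vs kg·m²·s⁻²·K⁻¹·mol⁻¹).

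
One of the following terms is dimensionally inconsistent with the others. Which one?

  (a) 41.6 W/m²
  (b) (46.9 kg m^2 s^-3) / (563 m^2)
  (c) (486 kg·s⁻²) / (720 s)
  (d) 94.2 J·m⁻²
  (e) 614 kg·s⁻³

(d)

In SI base units:
  (a) W·m⁻² = J·s⁻¹·m⁻² = kg·s⁻³
  (b) [kg·m²·s⁻³] / [m²] = kg·s⁻³
  (c) [kg·s⁻²] / [s] = kg·s⁻³
  (d) J·m⁻² = N·m·m⁻² = kg·s⁻²
  (e) kg·s⁻³
All reduce to kg·s⁻³ except (d), which is kg·s⁻².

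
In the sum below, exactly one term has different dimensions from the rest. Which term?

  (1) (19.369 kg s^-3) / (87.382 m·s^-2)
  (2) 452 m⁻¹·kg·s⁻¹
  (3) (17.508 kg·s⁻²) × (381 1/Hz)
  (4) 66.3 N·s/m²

(3)

Reduce each to base SI dimensions:
  (1) [kg·s⁻³] / [m·s⁻²] = kg·m⁻¹·s⁻¹
  (2) kg·m⁻¹·s⁻¹
  (3) [kg·s⁻²] · [s] = kg·s⁻¹
  (4) N·s·m⁻² = kg·m·s⁻²·s·m⁻² = kg·m⁻¹·s⁻¹
All reduce to kg·m⁻¹·s⁻¹ except (3), which is kg·s⁻¹.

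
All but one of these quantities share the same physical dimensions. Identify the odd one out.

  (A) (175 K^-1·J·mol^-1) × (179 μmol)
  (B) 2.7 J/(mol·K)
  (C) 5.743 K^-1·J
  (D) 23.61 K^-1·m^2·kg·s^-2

(B)

In SI base units:
  (A) [kg·m²·s⁻²·K⁻¹·mol⁻¹] · [mol] = kg·m²·s⁻²·K⁻¹
  (B) J·mol⁻¹·K⁻¹ = N·m·mol⁻¹·K⁻¹ = kg·m²·s⁻²·K⁻¹·mol⁻¹
  (C) J·K⁻¹ = N·m·K⁻¹ = kg·m²·s⁻²·K⁻¹
  (D) kg·m²·s⁻²·K⁻¹
All reduce to kg·m²·s⁻²·K⁻¹ except (B), which is kg·m²·s⁻²·K⁻¹·mol⁻¹.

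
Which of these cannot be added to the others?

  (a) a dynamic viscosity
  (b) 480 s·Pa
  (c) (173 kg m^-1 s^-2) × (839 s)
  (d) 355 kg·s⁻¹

Expand each in SI base units:
  (a) [dynamic viscosity] = kg·m⁻¹·s⁻¹
  (b) Pa·s = N·m⁻²·s = kg·m⁻¹·s⁻¹
  (c) [kg·m⁻¹·s⁻²] · [s] = kg·m⁻¹·s⁻¹
  (d) kg·s⁻¹
All reduce to kg·m⁻¹·s⁻¹ except (d), which is kg·s⁻¹.

(d)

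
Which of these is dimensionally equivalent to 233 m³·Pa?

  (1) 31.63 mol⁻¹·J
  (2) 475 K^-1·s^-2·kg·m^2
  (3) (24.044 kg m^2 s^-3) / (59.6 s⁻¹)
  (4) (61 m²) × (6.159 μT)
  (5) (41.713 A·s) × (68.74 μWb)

(3)

Reference: Pa·m³ = N·m⁻²·m³ = kg·m²·s⁻².
Each option:
  (1) J·mol⁻¹ = N·m·mol⁻¹ = kg·m²·s⁻²·mol⁻¹
  (2) kg·m²·s⁻²·K⁻¹
  (3) [kg·m²·s⁻³] / [s⁻¹] = kg·m²·s⁻²  ← same
  (4) [m²] · [kg·s⁻²·A⁻¹] = kg·m²·s⁻²·A⁻¹
  (5) [s·A] · [kg·m²·s⁻²·A⁻¹] = kg·m²·s⁻¹
Only (3) matches kg·m²·s⁻².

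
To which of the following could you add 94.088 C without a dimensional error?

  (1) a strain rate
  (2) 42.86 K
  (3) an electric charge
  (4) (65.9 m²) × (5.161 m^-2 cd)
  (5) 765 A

Reference: C = s·A.
Each option:
  (1) [strain rate] = s⁻¹
  (2) K
  (3) [electric charge] = s·A  ← same
  (4) [m²] · [m⁻²·cd] = cd
  (5) A
Only (3) matches s·A.

(3)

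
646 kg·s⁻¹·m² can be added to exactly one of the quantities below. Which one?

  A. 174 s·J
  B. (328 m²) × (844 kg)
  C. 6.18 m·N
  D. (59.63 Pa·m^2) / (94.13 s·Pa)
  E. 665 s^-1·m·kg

Reference: kg·m²·s⁻¹.
Each option:
  A. J·s = N·m·s = kg·m²·s⁻¹  ← same
  B. [m²] · [kg] = kg·m²
  C. N·m = kg·m·s⁻²·m = kg·m²·s⁻²
  D. [kg·m·s⁻²] / [kg·m⁻¹·s⁻¹] = m²·s⁻¹
  E. kg·m·s⁻¹
Only A. matches kg·m²·s⁻¹.

A.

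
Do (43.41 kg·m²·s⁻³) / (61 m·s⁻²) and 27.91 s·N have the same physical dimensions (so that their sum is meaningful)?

Yes

Dimensions:
  (43.41 kg·m²·s⁻³) / (61 m·s⁻²):  [kg·m²·s⁻³] / [m·s⁻²] = kg·m·s⁻¹
  27.91 s·N:  N·s = kg·m·s⁻²·s = kg·m·s⁻¹
Both are kg·m·s⁻¹, so they have the same dimensions and can be added.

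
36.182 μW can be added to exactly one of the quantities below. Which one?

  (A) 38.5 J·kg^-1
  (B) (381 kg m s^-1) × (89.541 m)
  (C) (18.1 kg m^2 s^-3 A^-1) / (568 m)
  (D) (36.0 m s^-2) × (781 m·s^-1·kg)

Reference: W = J·s⁻¹ = kg·m²·s⁻³.
Each option:
  (A) J·kg⁻¹ = N·m·kg⁻¹ = m²·s⁻²
  (B) [kg·m·s⁻¹] · [m] = kg·m²·s⁻¹
  (C) [kg·m²·s⁻³·A⁻¹] / [m] = kg·m·s⁻³·A⁻¹
  (D) [m·s⁻²] · [kg·m·s⁻¹] = kg·m²·s⁻³  ← same
Only (D) matches kg·m²·s⁻³.

(D)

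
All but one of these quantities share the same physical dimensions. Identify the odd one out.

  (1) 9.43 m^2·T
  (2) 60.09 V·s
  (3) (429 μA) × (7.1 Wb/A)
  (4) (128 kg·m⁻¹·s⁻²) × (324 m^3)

In SI base units:
  (1) T·m² = Wb·m⁻²·m² = kg·m²·s⁻²·A⁻¹
  (2) V·s = J·C⁻¹·s = kg·m²·s⁻²·A⁻¹
  (3) [A] · [kg·m²·s⁻²·A⁻²] = kg·m²·s⁻²·A⁻¹
  (4) [kg·m⁻¹·s⁻²] · [m³] = kg·m²·s⁻²
All reduce to kg·m²·s⁻²·A⁻¹ except (4), which is kg·m²·s⁻².

(4)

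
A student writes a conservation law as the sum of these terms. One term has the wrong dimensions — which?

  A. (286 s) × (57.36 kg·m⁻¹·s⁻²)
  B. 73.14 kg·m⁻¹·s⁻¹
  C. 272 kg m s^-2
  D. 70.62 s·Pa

In SI base units:
  A. [s] · [kg·m⁻¹·s⁻²] = kg·m⁻¹·s⁻¹
  B. kg·m⁻¹·s⁻¹
  C. kg·m·s⁻²
  D. Pa·s = N·m⁻²·s = kg·m⁻¹·s⁻¹
All reduce to kg·m⁻¹·s⁻¹ except C., which is kg·m·s⁻².

C.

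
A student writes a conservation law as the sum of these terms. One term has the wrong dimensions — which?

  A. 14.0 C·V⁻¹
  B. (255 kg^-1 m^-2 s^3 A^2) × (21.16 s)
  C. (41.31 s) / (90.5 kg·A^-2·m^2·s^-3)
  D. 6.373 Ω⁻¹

D.

Expand each in SI base units:
  A. C·V⁻¹ = s·A·(J·C⁻¹)⁻¹ = kg⁻¹·m⁻²·s⁴·A²
  B. [kg⁻¹·m⁻²·s³·A²] · [s] = kg⁻¹·m⁻²·s⁴·A²
  C. [s] / [kg·m²·s⁻³·A⁻²] = kg⁻¹·m⁻²·s⁴·A²
  D. Ω⁻¹ = (V·A⁻¹)⁻¹ = kg⁻¹·m⁻²·s³·A²
All reduce to kg⁻¹·m⁻²·s⁴·A² except D., which is kg⁻¹·m⁻²·s³·A².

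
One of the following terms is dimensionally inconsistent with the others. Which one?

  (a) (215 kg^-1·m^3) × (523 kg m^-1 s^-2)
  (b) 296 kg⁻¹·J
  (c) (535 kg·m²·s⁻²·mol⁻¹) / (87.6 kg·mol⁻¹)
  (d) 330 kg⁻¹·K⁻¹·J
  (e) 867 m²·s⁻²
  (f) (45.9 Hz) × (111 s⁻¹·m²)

Expand each in SI base units:
  (a) [kg⁻¹·m³] · [kg·m⁻¹·s⁻²] = m²·s⁻²
  (b) J·kg⁻¹ = N·m·kg⁻¹ = m²·s⁻²
  (c) [kg·m²·s⁻²·mol⁻¹] / [kg·mol⁻¹] = m²·s⁻²
  (d) J·kg⁻¹·K⁻¹ = N·m·kg⁻¹·K⁻¹ = m²·s⁻²·K⁻¹
  (e) m²·s⁻²
  (f) [s⁻¹] · [m²·s⁻¹] = m²·s⁻²
All reduce to m²·s⁻² except (d), which is m²·s⁻²·K⁻¹.

(d)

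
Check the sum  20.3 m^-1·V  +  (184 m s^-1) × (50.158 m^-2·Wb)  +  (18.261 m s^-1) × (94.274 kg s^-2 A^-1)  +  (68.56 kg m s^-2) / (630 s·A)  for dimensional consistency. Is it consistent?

Yes

Expand each in SI base units:
  20.3 m^-1·V:  V·m⁻¹ = J·C⁻¹·m⁻¹ = kg·m·s⁻³·A⁻¹
  (184 m s^-1) × (50.158 m^-2·Wb):  [m·s⁻¹] · [kg·s⁻²·A⁻¹] = kg·m·s⁻³·A⁻¹
  (18.261 m s^-1) × (94.274 kg s^-2 A^-1):  [m·s⁻¹] · [kg·s⁻²·A⁻¹] = kg·m·s⁻³·A⁻¹
  (68.56 kg m s^-2) / (630 s·A):  [kg·m·s⁻²] / [s·A] = kg·m·s⁻³·A⁻¹
Every term reduces to kg·m·s⁻³·A⁻¹.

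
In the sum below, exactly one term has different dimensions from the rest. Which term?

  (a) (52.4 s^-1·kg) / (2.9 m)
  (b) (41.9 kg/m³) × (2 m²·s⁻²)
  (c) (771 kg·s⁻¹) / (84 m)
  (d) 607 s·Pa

(b)

Expand each in SI base units:
  (a) [kg·s⁻¹] / [m] = kg·m⁻¹·s⁻¹
  (b) [kg·m⁻³] · [m²·s⁻²] = kg·m⁻¹·s⁻²
  (c) [kg·s⁻¹] / [m] = kg·m⁻¹·s⁻¹
  (d) Pa·s = N·m⁻²·s = kg·m⁻¹·s⁻¹
All reduce to kg·m⁻¹·s⁻¹ except (b), which is kg·m⁻¹·s⁻².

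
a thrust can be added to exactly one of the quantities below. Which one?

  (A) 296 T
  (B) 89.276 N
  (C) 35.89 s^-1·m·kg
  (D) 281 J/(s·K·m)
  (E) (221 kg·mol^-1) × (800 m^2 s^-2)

Reference: [thrust] = kg·m·s⁻².
Each option:
  (A) T = Wb·m⁻² = kg·s⁻²·A⁻¹
  (B) N = kg·m·s⁻²  ← same
  (C) kg·m·s⁻¹
  (D) J·s⁻¹·m⁻¹·K⁻¹ = N·m·s⁻¹·m⁻¹·K⁻¹ = kg·m·s⁻³·K⁻¹
  (E) [kg·mol⁻¹] · [m²·s⁻²] = kg·m²·s⁻²·mol⁻¹
Only (B) matches kg·m·s⁻².

(B)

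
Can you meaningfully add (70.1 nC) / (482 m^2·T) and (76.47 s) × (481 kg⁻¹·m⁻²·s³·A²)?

No

Dimensions:
  (70.1 nC) / (482 m^2·T):  [s·A] / [kg·m²·s⁻²·A⁻¹] = kg⁻¹·m⁻²·s³·A²
  (76.47 s) × (481 kg⁻¹·m⁻²·s³·A²):  [s] · [kg⁻¹·m⁻²·s³·A²] = kg⁻¹·m⁻²·s⁴·A²
kg⁻¹·m⁻²·s³·A² ≠ kg⁻¹·m⁻²·s⁴·A², so they cannot be added.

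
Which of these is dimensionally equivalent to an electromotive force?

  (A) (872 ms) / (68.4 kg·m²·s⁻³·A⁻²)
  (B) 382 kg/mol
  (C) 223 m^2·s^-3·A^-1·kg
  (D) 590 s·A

(C)

Reference: [electromotive force] = kg·m²·s⁻³·A⁻¹.
Each option:
  (A) [s] / [kg·m²·s⁻³·A⁻²] = kg⁻¹·m⁻²·s⁴·A²
  (B) kg·mol⁻¹
  (C) kg·m²·s⁻³·A⁻¹  ← same
  (D) s·A
Only (C) matches kg·m²·s⁻³·A⁻¹.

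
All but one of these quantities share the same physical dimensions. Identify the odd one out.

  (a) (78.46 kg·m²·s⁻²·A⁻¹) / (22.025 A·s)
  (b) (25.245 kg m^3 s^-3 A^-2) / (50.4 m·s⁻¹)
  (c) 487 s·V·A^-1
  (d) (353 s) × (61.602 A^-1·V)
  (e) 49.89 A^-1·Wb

Reduce each to base SI dimensions:
  (a) [kg·m²·s⁻²·A⁻¹] / [s·A] = kg·m²·s⁻³·A⁻²
  (b) [kg·m³·s⁻³·A⁻²] / [m·s⁻¹] = kg·m²·s⁻²·A⁻²
  (c) V·s·A⁻¹ = J·C⁻¹·s·A⁻¹ = kg·m²·s⁻²·A⁻²
  (d) [s] · [kg·m²·s⁻³·A⁻²] = kg·m²·s⁻²·A⁻²
  (e) Wb·A⁻¹ = V·s·A⁻¹ = kg·m²·s⁻²·A⁻²
All reduce to kg·m²·s⁻²·A⁻² except (a), which is kg·m²·s⁻³·A⁻².

(a)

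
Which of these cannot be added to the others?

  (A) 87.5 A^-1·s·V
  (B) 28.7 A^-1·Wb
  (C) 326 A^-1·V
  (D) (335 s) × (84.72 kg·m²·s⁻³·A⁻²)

In SI base units:
  (A) V·s·A⁻¹ = J·C⁻¹·s·A⁻¹ = kg·m²·s⁻²·A⁻²
  (B) Wb·A⁻¹ = V·s·A⁻¹ = kg·m²·s⁻²·A⁻²
  (C) V·A⁻¹ = J·C⁻¹·A⁻¹ = kg·m²·s⁻³·A⁻²
  (D) [s] · [kg·m²·s⁻³·A⁻²] = kg·m²·s⁻²·A⁻²
All reduce to kg·m²·s⁻²·A⁻² except (C), which is kg·m²·s⁻³·A⁻².

(C)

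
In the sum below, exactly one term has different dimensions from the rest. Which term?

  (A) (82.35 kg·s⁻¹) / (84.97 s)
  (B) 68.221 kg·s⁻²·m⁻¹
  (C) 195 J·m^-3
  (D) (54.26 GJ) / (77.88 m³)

In SI base units:
  (A) [kg·s⁻¹] / [s] = kg·s⁻²
  (B) kg·m⁻¹·s⁻²
  (C) J·m⁻³ = N·m·m⁻³ = kg·m⁻¹·s⁻²
  (D) [kg·m²·s⁻²] / [m³] = kg·m⁻¹·s⁻²
All reduce to kg·m⁻¹·s⁻² except (A), which is kg·s⁻².

(A)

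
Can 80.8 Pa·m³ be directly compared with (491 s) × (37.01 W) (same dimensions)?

Reduce each to base SI dimensions:
  80.8 Pa·m³:  Pa·m³ = N·m⁻²·m³ = kg·m²·s⁻²
  (491 s) × (37.01 W):  [s] · [kg·m²·s⁻³] = kg·m²·s⁻²
Both are kg·m²·s⁻², so they have the same dimensions and can be added.

Yes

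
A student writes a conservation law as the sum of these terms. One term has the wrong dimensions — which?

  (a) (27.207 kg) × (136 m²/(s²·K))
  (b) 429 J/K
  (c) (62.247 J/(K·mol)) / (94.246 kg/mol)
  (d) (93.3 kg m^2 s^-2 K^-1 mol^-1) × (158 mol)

Expand each in SI base units:
  (a) [kg] · [m²·s⁻²·K⁻¹] = kg·m²·s⁻²·K⁻¹
  (b) J·K⁻¹ = N·m·K⁻¹ = kg·m²·s⁻²·K⁻¹
  (c) [kg·m²·s⁻²·K⁻¹·mol⁻¹] / [kg·mol⁻¹] = m²·s⁻²·K⁻¹
  (d) [kg·m²·s⁻²·K⁻¹·mol⁻¹] · [mol] = kg·m²·s⁻²·K⁻¹
All reduce to kg·m²·s⁻²·K⁻¹ except (c), which is m²·s⁻²·K⁻¹.

(c)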